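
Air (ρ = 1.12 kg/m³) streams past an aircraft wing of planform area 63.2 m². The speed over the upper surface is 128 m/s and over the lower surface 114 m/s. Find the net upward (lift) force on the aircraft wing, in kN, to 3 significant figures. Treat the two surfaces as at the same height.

F ≈ 120 kN

The faster flow above has the lower pressure; Bernoulli (same height) gives ΔP = ½ρ(v_up² − v_low²).
ΔP = ½·1.12·(128² − 114²) = 1900 Pa.
Lift = ΔP · A = 1900 × 63.2 = 120000 N.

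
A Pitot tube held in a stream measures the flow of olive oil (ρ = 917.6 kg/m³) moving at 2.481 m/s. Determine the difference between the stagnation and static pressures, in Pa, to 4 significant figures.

2824 Pa

The dynamic pressure equals the rise in static pressure at the stagnation point: ΔP = ½ρv².
ΔP = ½·917.6·2.481² = 2824 Pa.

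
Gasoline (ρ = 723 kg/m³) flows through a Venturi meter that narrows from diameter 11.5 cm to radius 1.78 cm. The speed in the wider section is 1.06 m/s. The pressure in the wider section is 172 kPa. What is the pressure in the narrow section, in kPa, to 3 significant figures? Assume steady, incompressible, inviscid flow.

128 kPa

Continuity gives A₁v₁ = A₂v₂, so v₂ = (104 cm²)/(9.95 cm²) × 1.06 m/s = 11.1 m/s.
Bernoulli (h₁ = h₂): P₁ − P₂ = ½ρ(v₂² − v₁²).
P₂ = P₁ − ½ρ(v₂² − v₁²) = 172000 − ½·723·(11.1² − 1.06²) = 172000 − 43800 = 128000 Pa.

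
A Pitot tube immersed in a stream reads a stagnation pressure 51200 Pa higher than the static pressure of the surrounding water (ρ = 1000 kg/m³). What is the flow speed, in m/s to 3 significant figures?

v ≈ 10.1 m/s

The dynamic pressure equals the rise in static pressure at the stagnation point: ΔP = ½ρv².
v = √(2ΔP/ρ) = √(2·51200/1000) = 10.1 m/s.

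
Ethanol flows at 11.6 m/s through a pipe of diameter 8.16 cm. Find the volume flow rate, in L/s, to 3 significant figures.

Q ≈ 60.7 L/s

Q = A·v = 0.00523 m² × 11.6 m/s = 0.0607 m³/s.
Converting: 0.0607 m³/s × 1000 = 60.7 L/s.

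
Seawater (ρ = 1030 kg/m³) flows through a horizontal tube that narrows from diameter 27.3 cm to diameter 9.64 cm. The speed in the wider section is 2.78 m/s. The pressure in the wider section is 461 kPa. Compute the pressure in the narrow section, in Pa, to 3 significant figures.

P₂ ≈ 209000 Pa

By continuity, v₂ = v₁·A₁/A₂ = 2.78·(585/73.0) = 22.3 m/s.
The pipe is horizontal, so Bernoulli reduces to P₁ + ½ρv₁² = P₂ + ½ρv₂².
P₂ = P₁ − ½ρ(v₂² − v₁²) = 461000 − ½·1030·(22.3² − 2.78²) = 461000 − 252000 = 209000 Pa.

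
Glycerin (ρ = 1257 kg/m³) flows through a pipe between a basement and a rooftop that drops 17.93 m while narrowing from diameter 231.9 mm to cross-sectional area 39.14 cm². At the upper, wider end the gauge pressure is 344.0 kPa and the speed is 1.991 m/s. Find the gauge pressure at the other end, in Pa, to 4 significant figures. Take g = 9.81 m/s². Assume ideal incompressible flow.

The volume flow rate is constant, so v₂ = (A₁/A₂)v₁ = (422.4/39.14)·1.991 = 21.49 m/s.
Energy conservation along the streamline gives P₂ = P₁ − ½ρ(v₂² − v₁²) − ρg(h₂ − h₁).
P₂ = 344000 + ½·1257·(1.991² − 21.49²) − 1257·9.81·(−17.93) = 344000 + (-287600) − (-221100) = 277500 Pa.

P₂ ≈ 277500 Pa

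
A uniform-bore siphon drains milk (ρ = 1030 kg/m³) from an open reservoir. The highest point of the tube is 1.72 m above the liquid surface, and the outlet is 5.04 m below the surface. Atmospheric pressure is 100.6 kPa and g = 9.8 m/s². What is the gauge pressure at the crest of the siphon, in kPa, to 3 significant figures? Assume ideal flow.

Bernoulli surface→outlet gives ½v² = g·h_out, so v = √(2·9.8·5.04) = 9.94 m/s.
With constant cross-section the crest speed equals v; applying Bernoulli from the surface up to the crest, P_top = P_atm − ½ρv² − ρg·h_top.
P_top = 100600 − ½·1030·9.94² − 1030·9.8·1.72 = 32400 Pa. So P_gauge = P_top − P_atm = -68200 Pa.

P_gauge ≈ -68.2 kPa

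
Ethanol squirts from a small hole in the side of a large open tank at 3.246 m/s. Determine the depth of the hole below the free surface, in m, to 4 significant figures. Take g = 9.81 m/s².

h ≈ 0.5370 m

Torricelli: v = √(2gh), so h = v²/(2g).
h = 3.246²/(2·9.81) = 10.54/19.62 = 0.5370 m.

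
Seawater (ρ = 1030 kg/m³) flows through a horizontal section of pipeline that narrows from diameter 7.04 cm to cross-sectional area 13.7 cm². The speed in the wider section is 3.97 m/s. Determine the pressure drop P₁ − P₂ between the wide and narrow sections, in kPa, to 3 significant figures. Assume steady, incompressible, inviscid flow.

By continuity, v₂ = v₁·A₁/A₂ = 3.97·(38.9/13.7) = 11.3 m/s.
With no height change, Bernoulli's equation is P₁ + ½ρv₁² = P₂ + ½ρv₂².
P₁ − P₂ = ½·1030·(11.3² − 3.97²) = ½·1030·111 = 57400 Pa.

ΔP ≈ 57.4 kPa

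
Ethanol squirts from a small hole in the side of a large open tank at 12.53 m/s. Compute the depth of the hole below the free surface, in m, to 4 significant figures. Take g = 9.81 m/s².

h ≈ 8.002 m

For a small hole in a large open tank, ½v² = gh, giving h = v²/(2g).
h = 12.53²/(2·9.81) = 157.0/19.62 = 8.002 m.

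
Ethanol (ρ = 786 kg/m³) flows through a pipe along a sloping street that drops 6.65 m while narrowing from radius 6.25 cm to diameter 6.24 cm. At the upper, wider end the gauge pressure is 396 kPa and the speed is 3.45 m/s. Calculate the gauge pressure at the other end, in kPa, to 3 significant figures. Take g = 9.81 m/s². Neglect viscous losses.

Mass conservation (A₁v₁ = A₂v₂) gives v₂ = 3.45 × 123/30.6 = 13.8 m/s.
Energy conservation along the streamline gives P₂ = P₁ − ½ρ(v₂² − v₁²) − ρg(h₂ − h₁).
P₂ = 396000 + ½·786·(3.45² − 13.8²) − 786·9.81·(−6.65) = 396000 + (-70600) − (-51300) = 377000 Pa.

377 kPa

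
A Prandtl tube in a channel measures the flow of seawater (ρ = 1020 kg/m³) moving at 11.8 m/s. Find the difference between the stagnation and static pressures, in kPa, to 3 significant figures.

At the stagnation point the flow is brought to rest, so Bernoulli gives P_stag − P_static = ½ρv².
ΔP = ½·1020·11.8² = 71000 Pa.

ΔP ≈ 71.0 kPa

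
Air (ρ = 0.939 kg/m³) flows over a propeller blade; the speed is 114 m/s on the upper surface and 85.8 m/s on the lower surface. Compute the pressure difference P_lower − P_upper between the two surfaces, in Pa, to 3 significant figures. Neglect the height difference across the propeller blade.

ΔP ≈ 2650 Pa

With negligible Δh, P + ½ρv² is constant, so P_low − P_up = ½ρ(v_up² − v_low²).
ΔP = ½·0.939·(114² − 85.8²) = 2650 Pa.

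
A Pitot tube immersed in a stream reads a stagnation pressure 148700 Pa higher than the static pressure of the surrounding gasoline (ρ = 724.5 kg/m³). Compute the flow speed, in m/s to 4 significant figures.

Bernoulli between the free stream and the stagnation point: ½ρv² = P_stag − P_static.
v = √(2ΔP/ρ) = √(2·148700/724.5) = 20.26 m/s.

v ≈ 20.26 m/s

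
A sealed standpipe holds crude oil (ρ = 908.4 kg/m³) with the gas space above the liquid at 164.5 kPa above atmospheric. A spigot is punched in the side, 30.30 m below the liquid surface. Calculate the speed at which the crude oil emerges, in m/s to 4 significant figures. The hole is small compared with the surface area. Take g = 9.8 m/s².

Take point 1 at the surface (v₁ ≈ 0) and point 2 at the hole (at atmospheric pressure). Bernoulli: P₁ + ρg h = P_atm + ½ρv₂².
With P₁ − P_atm = 164500 Pa, v₂ = √(2gh + 2ΔP/ρ) = √(2·9.8·30.30 + 2·164500/908.4) = 30.92 m/s.

v = 30.92 m/s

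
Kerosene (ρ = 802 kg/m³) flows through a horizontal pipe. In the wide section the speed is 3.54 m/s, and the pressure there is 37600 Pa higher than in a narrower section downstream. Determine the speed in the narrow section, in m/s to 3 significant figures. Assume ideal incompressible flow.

Along the level pipe P + ½ρv² is conserved, hence v₂² = v₁² + 2(P₁ − P₂)/ρ.
v₂ = √(3.54² + 2·37600/802) = √(12.5 + 93.8) = 10.3 m/s.

v₂ ≈ 10.3 m/s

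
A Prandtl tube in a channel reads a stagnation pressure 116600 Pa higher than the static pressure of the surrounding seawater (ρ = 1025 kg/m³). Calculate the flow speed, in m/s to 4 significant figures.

15.08 m/s

Bernoulli between the free stream and the stagnation point: ½ρv² = P_stag − P_static.
v = √(2ΔP/ρ) = √(2·116600/1025) = 15.08 m/s.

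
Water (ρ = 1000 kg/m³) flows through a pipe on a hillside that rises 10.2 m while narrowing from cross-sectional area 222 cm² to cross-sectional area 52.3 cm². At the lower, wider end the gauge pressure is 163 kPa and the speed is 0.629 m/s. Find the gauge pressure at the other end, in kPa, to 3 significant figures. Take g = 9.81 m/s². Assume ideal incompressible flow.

Mass conservation (A₁v₁ = A₂v₂) gives v₂ = 0.629 × 222/52.3 = 2.67 m/s.
Applying Bernoulli between the two ends and solving for P₂: P₂ = P₁ + ½ρ(v₁² − v₂²) − ρgΔh.
P₂ = 163000 + ½·1000·(0.629² − 2.67²) − 1000·9.81·(+10.2) = 163000 + (-3370) − (100000) = 59600 Pa.

P₂ = 59.6 kPa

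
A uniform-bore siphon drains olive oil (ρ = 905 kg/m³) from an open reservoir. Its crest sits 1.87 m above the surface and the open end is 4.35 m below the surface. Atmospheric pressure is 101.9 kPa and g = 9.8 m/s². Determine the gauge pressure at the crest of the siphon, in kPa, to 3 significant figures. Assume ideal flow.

P_gauge = -55.2 kPa

From the surface to the outlet (both open to atmosphere, surface at rest): v = √(2g·h_out) = √(2·9.8·4.35) = 9.23 m/s.
The bore is uniform, so the speed at the crest is the same v. Bernoulli surface→crest: P_atm = P_top + ½ρv² + ρg·h_top.
P_top = 101900 − ½·905·9.23² − 905·9.8·1.87 = 46700 Pa. So P_gauge = P_top − P_atm = -55200 Pa.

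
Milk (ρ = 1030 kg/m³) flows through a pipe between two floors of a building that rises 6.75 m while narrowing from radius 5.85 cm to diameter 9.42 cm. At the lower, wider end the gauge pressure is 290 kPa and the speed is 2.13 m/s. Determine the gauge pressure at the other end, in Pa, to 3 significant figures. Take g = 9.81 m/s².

The volume flow rate is constant, so v₂ = (A₁/A₂)v₁ = (108/69.7)·2.13 = 3.29 m/s.
Bernoulli: P₁ + ½ρv₁² + ρg h₁ = P₂ + ½ρv₂² + ρg h₂, so P₂ = P₁ + ½ρ(v₁² − v₂²) − ρg(h₂ − h₁).
P₂ = 290000 + ½·1030·(2.13² − 3.29²) − 1030·9.81·(+6.75) = 290000 + (-3220) − (68200) = 219000 Pa.

P₂ ≈ 219000 Pa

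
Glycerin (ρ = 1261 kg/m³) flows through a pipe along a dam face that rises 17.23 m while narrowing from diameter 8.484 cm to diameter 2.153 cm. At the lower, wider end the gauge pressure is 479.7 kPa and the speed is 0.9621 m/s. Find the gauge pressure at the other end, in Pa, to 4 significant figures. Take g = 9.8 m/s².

By continuity, v₂ = v₁·A₁/A₂ = 0.9621·(56.53/3.641) = 14.94 m/s.
Applying Bernoulli between the two ends and solving for P₂: P₂ = P₁ + ½ρ(v₁² − v₂²) − ρgΔh.
P₂ = 479700 + ½·1261·(0.9621² − 14.94²) − 1261·9.8·(+17.23) = 479700 + (-140100) − (212900) = 126600 Pa.

P₂ ≈ 126600 Pa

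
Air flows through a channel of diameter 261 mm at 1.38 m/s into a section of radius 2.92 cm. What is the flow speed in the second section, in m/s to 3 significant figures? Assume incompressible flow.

The volume flow rate is constant, so v₂ = (A₁/A₂)v₁ = (535/26.8)·1.38 = 27.6 m/s.

v₂ ≈ 27.6 m/s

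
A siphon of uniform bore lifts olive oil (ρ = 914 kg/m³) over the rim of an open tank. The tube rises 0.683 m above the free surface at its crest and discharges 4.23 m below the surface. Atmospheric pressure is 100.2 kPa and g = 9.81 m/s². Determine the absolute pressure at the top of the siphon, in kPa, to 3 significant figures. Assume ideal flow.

P_top ≈ 56.1 kPa

The outlet speed comes from Torricelli: v = √(2g·4.23) = 9.11 m/s.
With constant cross-section the crest speed equals v; applying Bernoulli from the surface up to the crest, P_top = P_atm − ½ρv² − ρg·h_top.
P_top = 100200 − ½·914·9.11² − 914·9.81·0.683 = 56100 Pa.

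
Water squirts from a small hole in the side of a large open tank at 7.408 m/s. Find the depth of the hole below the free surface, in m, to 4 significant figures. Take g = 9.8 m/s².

h ≈ 2.800 m

For a small hole in a large open tank, ½v² = gh, giving h = v²/(2g).
h = 7.408²/(2·9.8) = 54.88/19.60 = 2.800 m.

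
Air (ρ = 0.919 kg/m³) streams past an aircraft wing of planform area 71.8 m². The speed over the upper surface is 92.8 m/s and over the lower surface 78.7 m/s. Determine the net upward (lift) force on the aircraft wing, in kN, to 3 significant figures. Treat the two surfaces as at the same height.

With equal heights on the two surfaces, Bernoulli gives P_lower − P_upper = ½ρ(v_upper² − v_lower²).
ΔP = ½·0.919·(92.8² − 78.7²) = 1110 Pa.
Lift = ΔP · A = 1110 × 71.8 = 79800 N.

79.8 kN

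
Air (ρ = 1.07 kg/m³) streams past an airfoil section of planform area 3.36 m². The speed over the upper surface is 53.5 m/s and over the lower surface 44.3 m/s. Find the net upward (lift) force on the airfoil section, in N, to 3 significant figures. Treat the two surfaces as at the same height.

With equal heights on the two surfaces, Bernoulli gives P_lower − P_upper = ½ρ(v_upper² − v_lower²).
ΔP = ½·1.07·(53.5² − 44.3²) = 481 Pa.
Lift = ΔP · A = 481 × 3.36 = 1620 N.

F = 1620 N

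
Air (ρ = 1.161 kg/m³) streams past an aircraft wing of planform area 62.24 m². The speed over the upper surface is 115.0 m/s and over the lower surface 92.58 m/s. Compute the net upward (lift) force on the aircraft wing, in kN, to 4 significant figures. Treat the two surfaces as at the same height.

The faster flow above has the lower pressure; Bernoulli (same height) gives ΔP = ½ρ(v_up² − v_low²).
ΔP = ½·1.161·(115.0² − 92.58²) = 2702 Pa.
Lift = ΔP · A = 2702 × 62.24 = 168100 N.

F ≈ 168.1 kN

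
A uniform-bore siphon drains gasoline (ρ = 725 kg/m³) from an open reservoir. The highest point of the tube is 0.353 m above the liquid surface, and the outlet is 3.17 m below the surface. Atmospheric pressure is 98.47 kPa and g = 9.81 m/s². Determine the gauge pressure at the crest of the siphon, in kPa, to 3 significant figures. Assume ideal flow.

P_gauge = -25.1 kPa

From the surface to the outlet (both open to atmosphere, surface at rest): v = √(2g·h_out) = √(2·9.81·3.17) = 7.89 m/s.
With constant cross-section the crest speed equals v; applying Bernoulli from the surface up to the crest, P_top = P_atm − ½ρv² − ρg·h_top.
P_top = 98470 − ½·725·7.89² − 725·9.81·0.353 = 73400 Pa. So P_gauge = P_top − P_atm = -25100 Pa.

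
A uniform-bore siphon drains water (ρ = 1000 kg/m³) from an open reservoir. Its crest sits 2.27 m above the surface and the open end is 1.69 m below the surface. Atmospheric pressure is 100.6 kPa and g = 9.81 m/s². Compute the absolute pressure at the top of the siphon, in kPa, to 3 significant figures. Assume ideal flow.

P_top ≈ 61.8 kPa

From the surface to the outlet (both open to atmosphere, surface at rest): v = √(2g·h_out) = √(2·9.81·1.69) = 5.76 m/s.
Continuity keeps v the same throughout the tube; from surface to crest, P_atm + 0 = P_top + ½ρv² + ρg·h_top.
P_top = 100600 − ½·1000·5.76² − 1000·9.81·2.27 = 61800 Pa.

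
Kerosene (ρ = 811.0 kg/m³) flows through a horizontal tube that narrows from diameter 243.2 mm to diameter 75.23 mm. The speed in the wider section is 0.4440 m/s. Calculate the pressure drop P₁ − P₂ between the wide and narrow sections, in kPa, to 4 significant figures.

By continuity, v₂ = v₁·A₁/A₂ = 0.4440·(464.5/44.45) = 4.640 m/s.
The pipe is horizontal, so Bernoulli reduces to P₁ + ½ρv₁² = P₂ + ½ρv₂².
P₁ − P₂ = ½·811.0·(4.640² − 0.4440²) = ½·811.0·21.33 = 8651 Pa.

ΔP ≈ 8.651 kPa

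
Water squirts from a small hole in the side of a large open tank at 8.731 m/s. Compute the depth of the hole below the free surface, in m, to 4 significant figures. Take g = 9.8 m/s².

For a small hole in a large open tank, ½v² = gh, giving h = v²/(2g).
h = 8.731²/(2·9.8) = 76.23/19.60 = 3.889 m.

3.889 m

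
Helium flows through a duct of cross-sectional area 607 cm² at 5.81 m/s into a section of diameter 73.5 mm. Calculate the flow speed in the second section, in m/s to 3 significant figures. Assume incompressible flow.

v₂ ≈ 83.1 m/s

Continuity gives A₁v₁ = A₂v₂, so v₂ = (607 cm²)/(42.4 cm²) × 5.81 m/s = 83.1 m/s.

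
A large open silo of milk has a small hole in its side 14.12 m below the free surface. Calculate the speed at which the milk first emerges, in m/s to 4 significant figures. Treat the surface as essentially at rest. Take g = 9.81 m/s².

Torricelli's result v = √(2gh) gives v = √(2·9.81·14.12) = 16.64 m/s.

v ≈ 16.64 m/s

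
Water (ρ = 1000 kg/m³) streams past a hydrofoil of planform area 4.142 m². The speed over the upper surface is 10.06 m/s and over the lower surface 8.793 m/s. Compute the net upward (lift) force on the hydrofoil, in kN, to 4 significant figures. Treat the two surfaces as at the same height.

F ≈ 49.47 kN

The faster flow above has the lower pressure; Bernoulli (same height) gives ΔP = ½ρ(v_up² − v_low²).
ΔP = ½·1000·(10.06² − 8.793²) = 11940 Pa.
Lift = ΔP · A = 11940 × 4.142 = 49470 N.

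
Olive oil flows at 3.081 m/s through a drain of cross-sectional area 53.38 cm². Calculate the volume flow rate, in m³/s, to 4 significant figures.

0.01645 m³/s

Q = A·v = 0.005338 m² × 3.081 m/s = 0.01645 m³/s.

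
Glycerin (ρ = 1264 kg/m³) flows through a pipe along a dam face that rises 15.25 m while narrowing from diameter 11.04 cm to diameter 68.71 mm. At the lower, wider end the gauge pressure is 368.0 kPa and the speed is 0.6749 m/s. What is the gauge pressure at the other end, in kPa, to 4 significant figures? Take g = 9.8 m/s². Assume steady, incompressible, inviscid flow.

The volume flow rate is constant, so v₂ = (A₁/A₂)v₁ = (95.73/37.08)·0.6749 = 1.742 m/s.
Bernoulli: P₁ + ½ρv₁² + ρg h₁ = P₂ + ½ρv₂² + ρg h₂, so P₂ = P₁ + ½ρ(v₁² − v₂²) − ρg(h₂ − h₁).
P₂ = 368000 + ½·1264·(0.6749² − 1.742²) − 1264·9.8·(+15.25) = 368000 + (-1631) − (188900) = 177500 Pa.

P₂ ≈ 177.5 kPa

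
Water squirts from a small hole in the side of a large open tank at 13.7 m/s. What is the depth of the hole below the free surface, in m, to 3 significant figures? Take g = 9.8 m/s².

h ≈ 9.58 m

Torricelli: v = √(2gh), so h = v²/(2g).
h = 13.7²/(2·9.8) = 188/19.60 = 9.58 m.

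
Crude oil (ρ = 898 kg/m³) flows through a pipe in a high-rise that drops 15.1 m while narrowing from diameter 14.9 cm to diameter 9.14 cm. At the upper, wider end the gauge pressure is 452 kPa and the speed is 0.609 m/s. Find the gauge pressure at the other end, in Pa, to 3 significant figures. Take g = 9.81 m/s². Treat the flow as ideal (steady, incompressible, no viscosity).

Mass conservation (A₁v₁ = A₂v₂) gives v₂ = 0.609 × 174/65.6 = 1.62 m/s.
Energy conservation along the streamline gives P₂ = P₁ − ½ρ(v₂² − v₁²) − ρg(h₂ − h₁).
P₂ = 452000 + ½·898·(0.609² − 1.62²) − 898·9.81·(−15.1) = 452000 + (-1010) − (-133000) = 584000 Pa.

584000 Pa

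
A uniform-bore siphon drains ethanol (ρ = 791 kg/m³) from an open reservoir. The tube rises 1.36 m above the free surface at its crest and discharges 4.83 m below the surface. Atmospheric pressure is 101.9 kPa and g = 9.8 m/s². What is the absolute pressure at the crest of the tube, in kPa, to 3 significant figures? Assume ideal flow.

From the surface to the outlet (both open to atmosphere, surface at rest): v = √(2g·h_out) = √(2·9.8·4.83) = 9.73 m/s.
The bore is uniform, so the speed at the crest is the same v. Bernoulli surface→crest: P_atm = P_top + ½ρv² + ρg·h_top.
P_top = 101900 − ½·791·9.73² − 791·9.8·1.36 = 53900 Pa.

P_top = 53.9 kPa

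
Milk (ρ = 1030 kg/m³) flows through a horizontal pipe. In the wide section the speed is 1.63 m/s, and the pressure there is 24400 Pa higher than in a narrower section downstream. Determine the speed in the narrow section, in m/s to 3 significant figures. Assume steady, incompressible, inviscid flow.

With h₁ = h₂, rearranging Bernoulli gives v₂ = √(v₁² + 2ΔP/ρ).
v₂ = √(1.63² + 2·24400/1030) = √(2.66 + 47.4) = 7.07 m/s.

v₂ ≈ 7.07 m/s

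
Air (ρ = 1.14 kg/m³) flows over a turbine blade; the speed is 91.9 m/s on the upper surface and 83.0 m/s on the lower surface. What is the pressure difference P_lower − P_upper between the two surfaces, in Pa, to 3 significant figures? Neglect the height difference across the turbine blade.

ΔP ≈ 887 Pa

With negligible Δh, P + ½ρv² is constant, so P_low − P_up = ½ρ(v_up² − v_low²).
ΔP = ½·1.14·(91.9² − 83.0²) = 887 Pa.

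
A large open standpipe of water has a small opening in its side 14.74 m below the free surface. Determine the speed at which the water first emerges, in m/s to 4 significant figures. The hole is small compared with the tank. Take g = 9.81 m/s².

v = 17.01 m/s

The surface is effectively still and both ends are open, so ½v² = gh and v = √(2·9.81·14.74) = 17.01 m/s.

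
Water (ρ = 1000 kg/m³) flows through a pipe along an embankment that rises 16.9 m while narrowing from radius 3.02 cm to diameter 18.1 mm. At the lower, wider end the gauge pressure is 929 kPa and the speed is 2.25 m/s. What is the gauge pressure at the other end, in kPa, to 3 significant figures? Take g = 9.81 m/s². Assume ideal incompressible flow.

Mass conservation (A₁v₁ = A₂v₂) gives v₂ = 2.25 × 28.7/2.57 = 25.1 m/s.
Bernoulli: P₁ + ½ρv₁² + ρg h₁ = P₂ + ½ρv₂² + ρg h₂, so P₂ = P₁ + ½ρ(v₁² − v₂²) − ρg(h₂ − h₁).
P₂ = 929000 + ½·1000·(2.25² − 25.1²) − 1000·9.81·(+16.9) = 929000 + (-311000) − (166000) = 452000 Pa.

452 kPa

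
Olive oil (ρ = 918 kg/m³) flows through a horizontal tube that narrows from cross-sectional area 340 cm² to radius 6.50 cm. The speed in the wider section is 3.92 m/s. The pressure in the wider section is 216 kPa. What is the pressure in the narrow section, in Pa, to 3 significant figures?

P₂ = 177000 Pa

Mass conservation (A₁v₁ = A₂v₂) gives v₂ = 3.92 × 340/133 = 10.0 m/s.
Along the horizontal streamline, P + ½ρv² is constant.
P₂ = P₁ − ½ρ(v₂² − v₁²) = 216000 − ½·918·(10.0² − 3.92²) = 216000 − 39200 = 177000 Pa.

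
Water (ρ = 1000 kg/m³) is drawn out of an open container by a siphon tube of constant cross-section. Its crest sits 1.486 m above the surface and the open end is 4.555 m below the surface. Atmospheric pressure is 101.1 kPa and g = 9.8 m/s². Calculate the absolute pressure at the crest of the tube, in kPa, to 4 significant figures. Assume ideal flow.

From the surface to the outlet (both open to atmosphere, surface at rest): v = √(2g·h_out) = √(2·9.8·4.555) = 9.449 m/s.
With constant cross-section the crest speed equals v; applying Bernoulli from the surface up to the crest, P_top = P_atm − ½ρv² − ρg·h_top.
P_top = 101100 − ½·1000·9.449² − 1000·9.8·1.486 = 41900 Pa.

41.90 kPa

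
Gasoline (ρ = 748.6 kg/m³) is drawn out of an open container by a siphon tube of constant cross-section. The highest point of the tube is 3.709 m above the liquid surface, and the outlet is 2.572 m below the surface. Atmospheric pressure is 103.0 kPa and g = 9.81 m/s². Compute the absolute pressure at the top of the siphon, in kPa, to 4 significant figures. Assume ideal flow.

The outlet speed comes from Torricelli: v = √(2g·2.572) = 7.104 m/s.
With constant cross-section the crest speed equals v; applying Bernoulli from the surface up to the crest, P_top = P_atm − ½ρv² − ρg·h_top.
P_top = 103000 − ½·748.6·7.104² − 748.6·9.81·3.709 = 56870 Pa.

P_top ≈ 56.87 kPa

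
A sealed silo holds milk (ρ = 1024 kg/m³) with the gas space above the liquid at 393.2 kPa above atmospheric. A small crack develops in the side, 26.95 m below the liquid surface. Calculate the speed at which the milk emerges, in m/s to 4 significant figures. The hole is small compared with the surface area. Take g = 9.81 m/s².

v ≈ 36.01 m/s

Take point 1 at the surface (v₁ ≈ 0) and point 2 at the hole (at atmospheric pressure). Bernoulli: P₁ + ρg h = P_atm + ½ρv₂².
With P₁ − P_atm = 393200 Pa, v₂ = √(2gh + 2ΔP/ρ) = √(2·9.81·26.95 + 2·393200/1024) = 36.01 m/s.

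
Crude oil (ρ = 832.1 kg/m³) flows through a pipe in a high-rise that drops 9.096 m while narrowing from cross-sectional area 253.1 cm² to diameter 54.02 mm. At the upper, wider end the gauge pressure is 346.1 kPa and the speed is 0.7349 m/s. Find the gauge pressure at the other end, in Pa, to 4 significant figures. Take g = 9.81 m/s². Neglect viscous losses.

Continuity gives A₁v₁ = A₂v₂, so v₂ = (253.1 cm²)/(22.92 cm²) × 0.7349 m/s = 8.116 m/s.
Energy conservation along the streamline gives P₂ = P₁ − ½ρ(v₂² − v₁²) − ρg(h₂ − h₁).
P₂ = 346100 + ½·832.1·(0.7349² − 8.116²) − 832.1·9.81·(−9.096) = 346100 + (-27180) − (-74250) = 393200 Pa.

P₂ ≈ 393200 Pa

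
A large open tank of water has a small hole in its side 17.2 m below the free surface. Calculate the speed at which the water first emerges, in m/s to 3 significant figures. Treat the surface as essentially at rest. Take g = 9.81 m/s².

Torricelli's result v = √(2gh) gives v = √(2·9.81·17.2) = 18.4 m/s.

v = 18.4 m/s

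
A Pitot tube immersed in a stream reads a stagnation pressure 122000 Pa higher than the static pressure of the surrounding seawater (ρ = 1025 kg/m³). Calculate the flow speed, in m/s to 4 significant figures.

At the stagnation point the flow is brought to rest, so Bernoulli gives P_stag − P_static = ½ρv².
v = √(2ΔP/ρ) = √(2·122000/1025) = 15.43 m/s.

v = 15.43 m/s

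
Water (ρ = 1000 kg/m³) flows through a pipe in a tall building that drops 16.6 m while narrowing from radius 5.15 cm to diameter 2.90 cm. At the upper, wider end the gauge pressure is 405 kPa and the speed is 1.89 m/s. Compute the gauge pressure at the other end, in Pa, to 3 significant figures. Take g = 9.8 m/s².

P₂ = 285000 Pa

By continuity, v₂ = v₁·A₁/A₂ = 1.89·(83.3/6.61) = 23.8 m/s.
Energy conservation along the streamline gives P₂ = P₁ − ½ρ(v₂² − v₁²) − ρg(h₂ − h₁).
P₂ = 405000 + ½·1000·(1.89² − 23.8²) − 1000·9.8·(−16.6) = 405000 + (-282000) − (-163000) = 285000 Pa.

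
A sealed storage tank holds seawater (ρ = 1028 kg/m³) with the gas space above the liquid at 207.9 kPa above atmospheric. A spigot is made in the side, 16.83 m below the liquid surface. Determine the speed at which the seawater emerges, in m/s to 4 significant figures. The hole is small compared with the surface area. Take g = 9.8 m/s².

v = 27.10 m/s

Take point 1 at the surface (v₁ ≈ 0) and point 2 at the hole (at atmospheric pressure). Bernoulli: P₁ + ρg h = P_atm + ½ρv₂².
With P₁ − P_atm = 207900 Pa, v₂ = √(2gh + 2ΔP/ρ) = √(2·9.8·16.83 + 2·207900/1028) = 27.10 m/s.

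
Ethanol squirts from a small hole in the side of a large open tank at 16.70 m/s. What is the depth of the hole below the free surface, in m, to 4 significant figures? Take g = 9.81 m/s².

h ≈ 14.21 m

Torricelli: v = √(2gh), so h = v²/(2g).
h = 16.70²/(2·9.81) = 278.9/19.62 = 14.21 m.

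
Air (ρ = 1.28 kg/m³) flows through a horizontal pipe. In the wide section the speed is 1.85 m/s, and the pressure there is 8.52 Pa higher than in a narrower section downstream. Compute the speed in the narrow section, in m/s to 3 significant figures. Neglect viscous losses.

v₂ = 4.09 m/s

Along the level pipe P + ½ρv² is conserved, hence v₂² = v₁² + 2(P₁ − P₂)/ρ.
v₂ = √(1.85² + 2·8.52/1.28) = √(3.42 + 13.3) = 4.09 m/s.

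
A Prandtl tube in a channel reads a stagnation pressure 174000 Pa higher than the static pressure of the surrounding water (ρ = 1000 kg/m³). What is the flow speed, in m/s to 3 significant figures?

At the stagnation point the flow is brought to rest, so Bernoulli gives P_stag − P_static = ½ρv².
v = √(2ΔP/ρ) = √(2·174000/1000) = 18.7 m/s.

v ≈ 18.7 m/s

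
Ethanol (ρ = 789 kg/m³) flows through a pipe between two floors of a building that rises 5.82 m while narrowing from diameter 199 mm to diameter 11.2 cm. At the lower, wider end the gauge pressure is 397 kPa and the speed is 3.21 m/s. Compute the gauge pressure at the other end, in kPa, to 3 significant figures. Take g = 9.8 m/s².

P₂ ≈ 316 kPa

By continuity, v₂ = v₁·A₁/A₂ = 3.21·(311/98.5) = 10.1 m/s.
Energy conservation along the streamline gives P₂ = P₁ − ½ρ(v₂² − v₁²) − ρg(h₂ − h₁).
P₂ = 397000 + ½·789·(3.21² − 10.1²) − 789·9.8·(+5.82) = 397000 + (-36400) − (45000) = 316000 Pa.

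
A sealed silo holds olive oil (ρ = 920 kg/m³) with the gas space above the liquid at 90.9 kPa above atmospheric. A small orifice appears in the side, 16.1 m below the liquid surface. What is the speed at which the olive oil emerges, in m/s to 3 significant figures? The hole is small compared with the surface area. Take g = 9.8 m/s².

v ≈ 22.7 m/s

Take point 1 at the surface (v₁ ≈ 0) and point 2 at the hole (at atmospheric pressure). Bernoulli: P₁ + ρg h = P_atm + ½ρv₂².
With P₁ − P_atm = 90900 Pa, v₂ = √(2gh + 2ΔP/ρ) = √(2·9.8·16.1 + 2·90900/920) = 22.7 m/s.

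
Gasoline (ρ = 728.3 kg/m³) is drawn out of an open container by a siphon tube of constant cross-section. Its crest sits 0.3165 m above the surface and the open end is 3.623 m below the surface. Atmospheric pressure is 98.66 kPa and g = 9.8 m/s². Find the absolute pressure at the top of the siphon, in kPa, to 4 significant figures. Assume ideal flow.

P_top ≈ 70.54 kPa

Bernoulli surface→outlet gives ½v² = g·h_out, so v = √(2·9.8·3.623) = 8.427 m/s.
The bore is uniform, so the speed at the crest is the same v. Bernoulli surface→crest: P_atm = P_top + ½ρv² + ρg·h_top.
P_top = 98660 − ½·728.3·8.427² − 728.3·9.8·0.3165 = 70540 Pa.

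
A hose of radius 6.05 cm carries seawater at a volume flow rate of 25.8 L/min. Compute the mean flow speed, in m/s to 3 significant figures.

0.0374 m/s

Q = 25.8 L/min = 0.000430 m³/s.
v = Q/A = 0.000430 / 0.0115 = 0.0374 m/s.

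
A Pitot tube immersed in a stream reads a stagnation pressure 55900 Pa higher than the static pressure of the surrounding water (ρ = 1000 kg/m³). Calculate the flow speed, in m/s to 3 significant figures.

At the stagnation point the flow is brought to rest, so Bernoulli gives P_stag − P_static = ½ρv².
v = √(2ΔP/ρ) = √(2·55900/1000) = 10.6 m/s.

v ≈ 10.6 m/s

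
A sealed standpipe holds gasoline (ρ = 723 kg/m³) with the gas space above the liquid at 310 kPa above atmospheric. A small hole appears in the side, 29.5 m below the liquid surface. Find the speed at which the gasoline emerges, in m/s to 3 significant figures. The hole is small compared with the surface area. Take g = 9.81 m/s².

v ≈ 37.9 m/s

Take point 1 at the surface (v₁ ≈ 0) and point 2 at the hole (at atmospheric pressure). Bernoulli: P₁ + ρg h = P_atm + ½ρv₂².
With P₁ − P_atm = 310000 Pa, v₂ = √(2gh + 2ΔP/ρ) = √(2·9.81·29.5 + 2·310000/723) = 37.9 m/s.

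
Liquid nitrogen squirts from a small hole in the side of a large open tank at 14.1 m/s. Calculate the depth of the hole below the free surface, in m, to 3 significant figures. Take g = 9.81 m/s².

10.1 m

Inverting v = √(2gh) gives h = v² / 2g.
h = 14.1²/(2·9.81) = 199/19.62 = 10.1 m.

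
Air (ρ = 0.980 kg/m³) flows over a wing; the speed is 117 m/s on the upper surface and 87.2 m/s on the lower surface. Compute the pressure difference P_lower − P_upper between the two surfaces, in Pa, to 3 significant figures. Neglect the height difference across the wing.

The pressure is lower where the speed is higher: ΔP = ½ρ(v_up² − v_low²).
ΔP = ½·0.980·(117² − 87.2²) = 2980 Pa.

2980 Pa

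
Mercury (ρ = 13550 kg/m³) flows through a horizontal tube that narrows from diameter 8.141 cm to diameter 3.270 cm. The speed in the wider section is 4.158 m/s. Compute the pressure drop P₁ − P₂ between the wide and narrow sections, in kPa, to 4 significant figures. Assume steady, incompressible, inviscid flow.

4383 kPa

Mass conservation (A₁v₁ = A₂v₂) gives v₂ = 4.158 × 52.05/8.398 = 25.77 m/s.
Bernoulli (h₁ = h₂): P₁ − P₂ = ½ρ(v₂² − v₁²).
P₁ − P₂ = ½·13550·(25.77² − 4.158²) = ½·13550·646.9 = 4383000 Pa.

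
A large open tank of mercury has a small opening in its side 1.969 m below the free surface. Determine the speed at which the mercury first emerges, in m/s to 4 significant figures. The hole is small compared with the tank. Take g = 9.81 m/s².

Bernoulli from surface to hole (P equal, v_surface ≈ 0): v = √(2gh) = √(2×9.81×1.969) = 6.215 m/s.

v ≈ 6.215 m/s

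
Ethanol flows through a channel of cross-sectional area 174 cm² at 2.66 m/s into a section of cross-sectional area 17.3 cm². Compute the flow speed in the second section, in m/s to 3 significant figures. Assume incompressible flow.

By continuity, v₂ = v₁·A₁/A₂ = 2.66·(174/17.3) = 26.8 m/s.

26.8 m/s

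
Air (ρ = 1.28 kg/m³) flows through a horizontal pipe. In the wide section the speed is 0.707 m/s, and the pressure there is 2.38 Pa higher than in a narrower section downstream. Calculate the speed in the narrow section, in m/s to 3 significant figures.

Horizontal Bernoulli: P₁ + ½ρv₁² = P₂ + ½ρv₂², so v₂² = v₁² + 2(P₁ − P₂)/ρ.
v₂ = √(0.707² + 2·2.38/1.28) = √(0.500 + 3.72) = 2.05 m/s.

v₂ = 2.05 m/s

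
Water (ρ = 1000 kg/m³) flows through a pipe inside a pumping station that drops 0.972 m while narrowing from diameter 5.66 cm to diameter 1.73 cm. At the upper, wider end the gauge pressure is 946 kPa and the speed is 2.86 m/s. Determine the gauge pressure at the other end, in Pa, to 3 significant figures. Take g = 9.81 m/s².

491000 Pa

Continuity gives A₁v₁ = A₂v₂, so v₂ = (25.2 cm²)/(2.35 cm²) × 2.86 m/s = 30.6 m/s.
Energy conservation along the streamline gives P₂ = P₁ − ½ρ(v₂² − v₁²) − ρg(h₂ − h₁).
P₂ = 946000 + ½·1000·(2.86² − 30.6²) − 1000·9.81·(−0.972) = 946000 + (-464000) − (-9540) = 491000 Pa.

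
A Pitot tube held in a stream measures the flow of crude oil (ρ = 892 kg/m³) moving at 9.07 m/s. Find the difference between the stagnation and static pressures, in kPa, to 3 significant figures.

ΔP = 36.7 kPa

Bernoulli between the free stream and the stagnation point: ½ρv² = P_stag − P_static.
ΔP = ½·892·9.07² = 36700 Pa.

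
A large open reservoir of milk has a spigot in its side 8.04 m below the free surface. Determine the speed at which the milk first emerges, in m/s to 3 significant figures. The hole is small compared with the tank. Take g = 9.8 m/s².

12.6 m/s

With the surface at rest and both surface and jet at atmospheric pressure, Bernoulli gives ρg h = ½ρv², so v = √(2gh) = √(2·9.8·8.04) = 12.6 m/s.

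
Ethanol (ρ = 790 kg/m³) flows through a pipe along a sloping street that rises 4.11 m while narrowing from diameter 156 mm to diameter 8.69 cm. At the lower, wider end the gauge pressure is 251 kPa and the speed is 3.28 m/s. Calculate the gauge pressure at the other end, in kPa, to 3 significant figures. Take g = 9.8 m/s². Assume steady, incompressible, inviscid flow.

The volume flow rate is constant, so v₂ = (A₁/A₂)v₁ = (191/59.3)·3.28 = 10.6 m/s.
Applying Bernoulli between the two ends and solving for P₂: P₂ = P₁ + ½ρ(v₁² − v₂²) − ρgΔh.
P₂ = 251000 + ½·790·(3.28² − 10.6²) − 790·9.8·(+4.11) = 251000 + (-39900) − (31800) = 179000 Pa.

P₂ ≈ 179 kPa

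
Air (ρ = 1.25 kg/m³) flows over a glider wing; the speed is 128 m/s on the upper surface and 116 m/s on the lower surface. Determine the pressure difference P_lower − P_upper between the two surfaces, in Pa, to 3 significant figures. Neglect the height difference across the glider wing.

With negligible Δh, P + ½ρv² is constant, so P_low − P_up = ½ρ(v_up² − v_low²).
ΔP = ½·1.25·(128² − 116²) = 1830 Pa.

ΔP = 1830 Pa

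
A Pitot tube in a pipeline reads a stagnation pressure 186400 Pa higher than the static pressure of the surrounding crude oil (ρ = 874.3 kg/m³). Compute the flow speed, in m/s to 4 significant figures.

20.65 m/s

The dynamic pressure equals the rise in static pressure at the stagnation point: ΔP = ½ρv².
v = √(2ΔP/ρ) = √(2·186400/874.3) = 20.65 m/s.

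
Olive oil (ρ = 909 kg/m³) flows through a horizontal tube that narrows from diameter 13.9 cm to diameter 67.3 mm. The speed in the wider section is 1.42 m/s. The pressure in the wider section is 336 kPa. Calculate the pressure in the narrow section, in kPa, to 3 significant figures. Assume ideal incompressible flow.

P₂ = 320 kPa

The volume flow rate is constant, so v₂ = (A₁/A₂)v₁ = (152/35.6)·1.42 = 6.06 m/s.
The pipe is horizontal, so Bernoulli reduces to P₁ + ½ρv₁² = P₂ + ½ρv₂².
P₂ = P₁ − ½ρ(v₂² − v₁²) = 336000 − ½·909·(6.06² − 1.42²) = 336000 − 15800 = 320000 Pa.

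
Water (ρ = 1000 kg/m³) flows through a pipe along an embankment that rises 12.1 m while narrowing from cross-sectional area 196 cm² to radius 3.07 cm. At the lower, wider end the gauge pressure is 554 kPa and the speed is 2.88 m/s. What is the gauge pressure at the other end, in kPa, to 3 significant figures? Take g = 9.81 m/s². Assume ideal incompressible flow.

Mass conservation (A₁v₁ = A₂v₂) gives v₂ = 2.88 × 196/29.6 = 19.1 m/s.
Energy conservation along the streamline gives P₂ = P₁ − ½ρ(v₂² − v₁²) − ρg(h₂ − h₁).
P₂ = 554000 + ½·1000·(2.88² − 19.1²) − 1000·9.81·(+12.1) = 554000 + (-178000) − (119000) = 258000 Pa.

P₂ = 258 kPa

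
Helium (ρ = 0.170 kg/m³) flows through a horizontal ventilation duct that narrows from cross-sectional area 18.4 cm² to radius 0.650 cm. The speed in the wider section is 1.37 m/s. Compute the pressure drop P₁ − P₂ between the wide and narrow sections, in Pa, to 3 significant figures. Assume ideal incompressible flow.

ΔP = 30.5 Pa

Continuity gives A₁v₁ = A₂v₂, so v₂ = (18.4 cm²)/(1.33 cm²) × 1.37 m/s = 19.0 m/s.
With no height change, Bernoulli's equation is P₁ + ½ρv₁² = P₂ + ½ρv₂².
P₁ − P₂ = ½·0.170·(19.0² − 1.37²) = ½·0.170·359 = 30.5 Pa.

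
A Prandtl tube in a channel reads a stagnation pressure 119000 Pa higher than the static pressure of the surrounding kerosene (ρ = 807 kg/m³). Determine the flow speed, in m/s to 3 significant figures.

At the stagnation point the flow is brought to rest, so Bernoulli gives P_stag − P_static = ½ρv².
v = √(2ΔP/ρ) = √(2·119000/807) = 17.2 m/s.

17.2 m/s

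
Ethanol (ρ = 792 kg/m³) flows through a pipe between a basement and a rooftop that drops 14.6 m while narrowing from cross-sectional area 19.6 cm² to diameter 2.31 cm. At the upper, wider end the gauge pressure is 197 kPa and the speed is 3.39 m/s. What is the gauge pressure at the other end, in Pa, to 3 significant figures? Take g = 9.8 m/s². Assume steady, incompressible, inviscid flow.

Continuity gives A₁v₁ = A₂v₂, so v₂ = (19.6 cm²)/(4.19 cm²) × 3.39 m/s = 15.9 m/s.
Bernoulli: P₁ + ½ρv₁² + ρg h₁ = P₂ + ½ρv₂² + ρg h₂, so P₂ = P₁ + ½ρ(v₁² − v₂²) − ρg(h₂ − h₁).
P₂ = 197000 + ½·792·(3.39² − 15.9²) − 792·9.8·(−14.6) = 197000 + (-95000) − (-113000) = 215000 Pa.

P₂ ≈ 215000 Pa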